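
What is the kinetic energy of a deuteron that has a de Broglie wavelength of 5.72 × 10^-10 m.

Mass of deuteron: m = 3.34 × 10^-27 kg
2.01 × 10^-22 J (or 1.25 × 10^-3 eV)

From λ = h/√(2mKE), we solve for KE:

λ² = h²/(2mKE)
KE = h²/(2mλ²)
KE = (6.626 × 10^-34 J·s)² / (2 × 3.34 × 10^-27 kg × (5.72 × 10^-10 m)²)
KE = 2.01 × 10^-22 J
KE = 1.25 × 10^-3 eV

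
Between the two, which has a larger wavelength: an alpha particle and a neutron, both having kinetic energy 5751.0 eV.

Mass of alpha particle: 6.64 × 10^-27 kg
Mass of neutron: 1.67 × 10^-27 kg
The neutron has the longer wavelength.

Using λ = h/√(2mKE):

For alpha particle: λ₁ = h/√(2m₁KE) = 1.89 × 10^-13 m
For neutron: λ₂ = h/√(2m₂KE) = 3.78 × 10^-13 m

Since λ ∝ 1/√m at constant kinetic energy, the lighter particle has the longer wavelength.

The neutron has the longer de Broglie wavelength.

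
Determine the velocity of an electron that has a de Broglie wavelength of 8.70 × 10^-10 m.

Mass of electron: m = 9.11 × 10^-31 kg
8.36 × 10^5 m/s

From the de Broglie relation λ = h/(mv), we solve for v:

v = h/(mλ)
v = (6.626 × 10^-34 J·s) / (9.11 × 10^-31 kg × 8.70 × 10^-10 m)
v = 8.36 × 10^5 m/s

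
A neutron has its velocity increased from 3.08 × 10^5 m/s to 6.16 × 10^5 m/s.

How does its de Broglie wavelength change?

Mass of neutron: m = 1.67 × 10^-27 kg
The wavelength decreases by a factor of 2.

Using λ = h/(mv):

Initial wavelength: λ₁ = h/(mv₁) = 1.29 × 10^-12 m
Final wavelength: λ₂ = h/(mv₂) = 6.44 × 10^-13 m

Since λ ∝ 1/v, when velocity increases by a factor of 2, the wavelength decreases by a factor of 2.

λ₂/λ₁ = v₁/v₂ = 1/2

The wavelength decreases by a factor of 2.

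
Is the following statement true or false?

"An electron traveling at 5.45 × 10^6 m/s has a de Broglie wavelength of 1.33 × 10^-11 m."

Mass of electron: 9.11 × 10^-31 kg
False

The claim is incorrect.

Using λ = h/(mv):
λ = (6.626 × 10^-34 J·s) / (9.11 × 10^-31 kg × 5.45 × 10^6 m/s)
λ = 1.33 × 10^-10 m

The actual wavelength differs from the claimed 1.33 × 10^-11 m.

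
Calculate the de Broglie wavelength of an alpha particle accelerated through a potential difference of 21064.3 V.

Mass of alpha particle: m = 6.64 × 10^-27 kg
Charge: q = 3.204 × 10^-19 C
7.00 × 10^-14 m

When a particle is accelerated through voltage V, it gains kinetic energy KE = qV.

The de Broglie wavelength is then λ = h/√(2mqV):

λ = h/√(2mqV)
λ = (6.626 × 10^-34 J·s) / √(2 × 6.64 × 10^-27 kg × 3.204 × 10^-19 C × 21064.3 V)
λ = 7.00 × 10^-14 m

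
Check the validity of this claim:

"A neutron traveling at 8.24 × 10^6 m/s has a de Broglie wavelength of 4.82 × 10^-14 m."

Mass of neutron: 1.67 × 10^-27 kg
True

The claim is correct.

Using λ = h/(mv):
λ = (6.626 × 10^-34 J·s) / (1.67 × 10^-27 kg × 8.24 × 10^6 m/s)
λ = 4.82 × 10^-14 m

This matches the claimed value.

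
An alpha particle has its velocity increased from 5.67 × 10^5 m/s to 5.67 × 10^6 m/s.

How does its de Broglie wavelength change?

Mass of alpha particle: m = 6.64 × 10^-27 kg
The wavelength decreases by a factor of 10.

Using λ = h/(mv):

Initial wavelength: λ₁ = h/(mv₁) = 1.76 × 10^-13 m
Final wavelength: λ₂ = h/(mv₂) = 1.76 × 10^-14 m

Since λ ∝ 1/v, when velocity increases by a factor of 10, the wavelength decreases by a factor of 10.

λ₂/λ₁ = v₁/v₂ = 1/10

The wavelength decreases by a factor of 10.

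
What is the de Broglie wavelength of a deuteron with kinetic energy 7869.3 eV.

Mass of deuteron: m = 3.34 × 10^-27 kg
2.28 × 10^-13 m

Using λ = h/√(2mKE):

First convert KE to Joules: KE = 7869.3 eV = 1.261 × 10^-15 J

λ = h/√(2mKE)
λ = (6.626 × 10^-34 J·s) / √(2 × 3.34 × 10^-27 kg × 1.261 × 10^-15 J)
λ = 2.28 × 10^-13 m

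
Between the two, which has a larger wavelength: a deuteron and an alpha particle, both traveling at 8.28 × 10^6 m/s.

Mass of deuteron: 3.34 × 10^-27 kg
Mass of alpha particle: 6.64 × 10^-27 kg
The deuteron has the longer wavelength.

Using λ = h/(mv), since both particles have the same velocity, the wavelength depends only on mass.

For deuteron: λ₁ = h/(m₁v) = 2.40 × 10^-14 m
For alpha particle: λ₂ = h/(m₂v) = 1.21 × 10^-14 m

Since λ ∝ 1/m at constant velocity, the lighter particle has the longer wavelength.

The deuteron has the longer de Broglie wavelength.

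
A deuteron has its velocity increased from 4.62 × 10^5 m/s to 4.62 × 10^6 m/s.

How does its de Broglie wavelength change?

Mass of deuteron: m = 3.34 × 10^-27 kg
The wavelength decreases by a factor of 10.

Using λ = h/(mv):

Initial wavelength: λ₁ = h/(mv₁) = 4.29 × 10^-13 m
Final wavelength: λ₂ = h/(mv₂) = 4.29 × 10^-14 m

Since λ ∝ 1/v, when velocity increases by a factor of 10, the wavelength decreases by a factor of 10.

λ₂/λ₁ = v₁/v₂ = 1/10

The wavelength decreases by a factor of 10.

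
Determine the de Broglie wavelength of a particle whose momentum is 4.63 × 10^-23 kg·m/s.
1.43 × 10^-11 m

Using the de Broglie relation λ = h/p:

λ = h/p
λ = (6.626 × 10^-34 J·s) / (4.63 × 10^-23 kg·m/s)
λ = 1.43 × 10^-11 m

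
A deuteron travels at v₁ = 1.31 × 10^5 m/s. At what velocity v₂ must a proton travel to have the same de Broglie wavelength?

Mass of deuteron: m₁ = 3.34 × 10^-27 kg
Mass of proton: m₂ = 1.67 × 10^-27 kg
v₂ = 2.62 × 10^5 m/s

For equal de Broglie wavelengths: λ₁ = λ₂

h/(m₁v₁) = h/(m₂v₂)
m₁v₁ = m₂v₂
v₂ = v₁ · (m₁/m₂)

v₂ = 1.31 × 10^5 m/s × (3.34 × 10^-27 kg / 1.67 × 10^-27 kg)
v₂ = 2.62 × 10^5 m/s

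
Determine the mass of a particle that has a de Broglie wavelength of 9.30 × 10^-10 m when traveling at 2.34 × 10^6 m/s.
3.04 × 10^-31 kg

From the de Broglie relation λ = h/(mv), we solve for m:

m = h/(λv)
m = (6.626 × 10^-34 J·s) / (9.30 × 10^-10 m × 2.34 × 10^6 m/s)
m = 3.04 × 10^-31 kg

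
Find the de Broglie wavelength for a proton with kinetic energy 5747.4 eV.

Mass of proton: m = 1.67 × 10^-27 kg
3.78 × 10^-13 m

Using λ = h/√(2mKE):

First convert KE to Joules: KE = 5747.4 eV = 9.208 × 10^-16 J

λ = h/√(2mKE)
λ = (6.626 × 10^-34 J·s) / √(2 × 1.67 × 10^-27 kg × 9.208 × 10^-16 J)
λ = 3.78 × 10^-13 m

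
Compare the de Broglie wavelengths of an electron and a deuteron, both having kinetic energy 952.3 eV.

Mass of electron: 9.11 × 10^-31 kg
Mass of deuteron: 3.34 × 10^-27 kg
The electron has the longer wavelength.

Using λ = h/√(2mKE):

For electron: λ₁ = h/√(2m₁KE) = 3.97 × 10^-11 m
For deuteron: λ₂ = h/√(2m₂KE) = 6.56 × 10^-13 m

Since λ ∝ 1/√m at constant kinetic energy, the lighter particle has the longer wavelength.

The electron has the longer de Broglie wavelength.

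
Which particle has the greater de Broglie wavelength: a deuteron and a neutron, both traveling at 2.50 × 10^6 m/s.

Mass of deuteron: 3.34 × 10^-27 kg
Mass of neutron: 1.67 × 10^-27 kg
The neutron has the longer wavelength.

Using λ = h/(mv), since both particles have the same velocity, the wavelength depends only on mass.

For deuteron: λ₁ = h/(m₁v) = 7.94 × 10^-14 m
For neutron: λ₂ = h/(m₂v) = 1.59 × 10^-13 m

Since λ ∝ 1/m at constant velocity, the lighter particle has the longer wavelength.

The neutron has the longer de Broglie wavelength.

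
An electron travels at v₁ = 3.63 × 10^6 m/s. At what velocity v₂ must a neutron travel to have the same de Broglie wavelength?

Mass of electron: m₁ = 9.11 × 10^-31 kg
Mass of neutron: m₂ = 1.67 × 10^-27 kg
v₂ = 1.98 × 10^3 m/s

For equal de Broglie wavelengths: λ₁ = λ₂

h/(m₁v₁) = h/(m₂v₂)
m₁v₁ = m₂v₂
v₂ = v₁ · (m₁/m₂)

v₂ = 3.63 × 10^6 m/s × (9.11 × 10^-31 kg / 1.67 × 10^-27 kg)
v₂ = 1.98 × 10^3 m/s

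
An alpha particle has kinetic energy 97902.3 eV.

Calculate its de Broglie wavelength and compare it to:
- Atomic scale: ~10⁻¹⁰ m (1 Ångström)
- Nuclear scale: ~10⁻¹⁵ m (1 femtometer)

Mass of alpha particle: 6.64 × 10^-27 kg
λ = 4.59 × 10^-14 m, which is between nuclear and atomic scales.

Using λ = h/√(2mKE):

KE = 97902.3 eV = 1.569 × 10^-14 J

λ = h/√(2mKE)
λ = (6.626 × 10^-34 J·s) / √(2 × 6.64 × 10^-27 kg × 1.569 × 10^-14 J)
λ = 4.59 × 10^-14 m

Comparison:
- Atomic scale (10⁻¹⁰ m): λ is 0.00046× this size
- Nuclear scale (10⁻¹⁵ m): λ is 46× this size

The wavelength is between nuclear and atomic scales.

This wavelength is appropriate for probing atomic structure but too large for nuclear physics experiments.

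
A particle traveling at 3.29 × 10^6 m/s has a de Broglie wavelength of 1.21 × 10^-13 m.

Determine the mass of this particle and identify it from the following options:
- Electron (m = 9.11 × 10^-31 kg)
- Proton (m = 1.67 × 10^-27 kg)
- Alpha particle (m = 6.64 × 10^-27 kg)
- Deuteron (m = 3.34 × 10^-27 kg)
The particle is a proton.

From λ = h/(mv), solve for mass:

m = h/(λv)
m = (6.626 × 10^-34 J·s) / (1.21 × 10^-13 m × 3.29 × 10^6 m/s)
m = 1.66 × 10^-27 kg

Comparing with the listed masses, this is closest to a proton.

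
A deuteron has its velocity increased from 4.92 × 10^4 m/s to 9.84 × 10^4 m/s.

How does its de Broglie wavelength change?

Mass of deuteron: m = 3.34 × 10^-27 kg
The wavelength decreases by a factor of 2.

Using λ = h/(mv):

Initial wavelength: λ₁ = h/(mv₁) = 4.03 × 10^-12 m
Final wavelength: λ₂ = h/(mv₂) = 2.02 × 10^-12 m

Since λ ∝ 1/v, when velocity increases by a factor of 2, the wavelength decreases by a factor of 2.

λ₂/λ₁ = v₁/v₂ = 1/2

The wavelength decreases by a factor of 2.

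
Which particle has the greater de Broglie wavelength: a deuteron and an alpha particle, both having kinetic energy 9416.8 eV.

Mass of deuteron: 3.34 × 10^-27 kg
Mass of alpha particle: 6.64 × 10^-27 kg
The deuteron has the longer wavelength.

Using λ = h/√(2mKE):

For deuteron: λ₁ = h/√(2m₁KE) = 2.09 × 10^-13 m
For alpha particle: λ₂ = h/√(2m₂KE) = 1.48 × 10^-13 m

Since λ ∝ 1/√m at constant kinetic energy, the lighter particle has the longer wavelength.

The deuteron has the longer de Broglie wavelength.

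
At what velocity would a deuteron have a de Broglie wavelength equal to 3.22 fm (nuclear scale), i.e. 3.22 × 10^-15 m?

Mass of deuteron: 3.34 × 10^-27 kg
6.16 × 10^7 m/s

From λ = h/(mv), solve for v:

v = h/(mλ)
v = (6.626 × 10^-34 J·s) / (3.34 × 10^-27 kg × 3.22 × 10^-15 m)
v = 6.16 × 10^7 m/s

Note: This velocity is 20.6% of the speed of light, so relativistic corrections would be needed for a more accurate calculation.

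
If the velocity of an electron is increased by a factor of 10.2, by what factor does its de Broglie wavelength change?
The wavelength decreases by a factor of 10.2.

From λ = h/(mv), the wavelength is inversely proportional to velocity:

λ ∝ 1/v

If v → 10.2v, then λ → λ/10.2

When velocity is increased by a factor of 10.2, the wavelength decreases by a factor of 10.2.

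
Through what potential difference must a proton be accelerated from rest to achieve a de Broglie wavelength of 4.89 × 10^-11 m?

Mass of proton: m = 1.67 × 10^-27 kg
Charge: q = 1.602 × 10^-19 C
3.43 × 10^-1 V

From λ = h/√(2mqV), we solve for V:

λ² = h²/(2mqV)
V = h²/(2mqλ²)
V = (6.626 × 10^-34 J·s)² / (2 × 1.67 × 10^-27 kg × 1.602 × 10^-19 C × (4.89 × 10^-11 m)²)
V = 3.43 × 10^-1 V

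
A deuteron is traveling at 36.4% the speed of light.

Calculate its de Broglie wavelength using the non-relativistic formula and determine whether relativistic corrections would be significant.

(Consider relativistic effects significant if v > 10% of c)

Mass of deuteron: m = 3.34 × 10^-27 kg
Yes, relativistic corrections are needed.

Using the non-relativistic de Broglie formula λ = h/(mv):

v = 36.4% × c = 1.091 × 10^8 m/s

λ = h/(mv)
λ = (6.626 × 10^-34 J·s) / (3.34 × 10^-27 kg × 1.091 × 10^8 m/s)
λ = 1.82 × 10^-15 m

Since v = 36.4% of c > 10% of c, relativistic corrections ARE significant and the actual wavelength would differ from this non-relativistic estimate.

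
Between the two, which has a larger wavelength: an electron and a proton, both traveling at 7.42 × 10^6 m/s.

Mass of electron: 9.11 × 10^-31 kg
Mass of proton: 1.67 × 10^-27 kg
The electron has the longer wavelength.

Using λ = h/(mv), since both particles have the same velocity, the wavelength depends only on mass.

For electron: λ₁ = h/(m₁v) = 9.80 × 10^-11 m
For proton: λ₂ = h/(m₂v) = 5.35 × 10^-14 m

Since λ ∝ 1/m at constant velocity, the lighter particle has the longer wavelength.

The electron has the longer de Broglie wavelength.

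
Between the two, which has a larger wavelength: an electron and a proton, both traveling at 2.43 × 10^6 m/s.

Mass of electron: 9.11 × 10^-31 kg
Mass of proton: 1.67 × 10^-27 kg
The electron has the longer wavelength.

Using λ = h/(mv), since both particles have the same velocity, the wavelength depends only on mass.

For electron: λ₁ = h/(m₁v) = 2.99 × 10^-10 m
For proton: λ₂ = h/(m₂v) = 1.63 × 10^-13 m

Since λ ∝ 1/m at constant velocity, the lighter particle has the longer wavelength.

The electron has the longer de Broglie wavelength.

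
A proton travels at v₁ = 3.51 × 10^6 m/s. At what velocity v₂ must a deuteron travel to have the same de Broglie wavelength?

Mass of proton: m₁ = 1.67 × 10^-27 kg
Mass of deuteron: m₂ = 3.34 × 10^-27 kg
v₂ = 1.76 × 10^6 m/s

For equal de Broglie wavelengths: λ₁ = λ₂

h/(m₁v₁) = h/(m₂v₂)
m₁v₁ = m₂v₂
v₂ = v₁ · (m₁/m₂)

v₂ = 3.51 × 10^6 m/s × (1.67 × 10^-27 kg / 3.34 × 10^-27 kg)
v₂ = 1.76 × 10^6 m/s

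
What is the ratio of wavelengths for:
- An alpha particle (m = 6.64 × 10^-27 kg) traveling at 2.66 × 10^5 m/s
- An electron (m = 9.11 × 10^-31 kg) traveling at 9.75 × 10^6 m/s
λ₁/λ₂ = 5.03 × 10^-3

Using λ = h/(mv):

λ₁ = h/(m₁v₁) = 3.75 × 10^-13 m
λ₂ = h/(m₂v₂) = 7.46 × 10^-11 m

Ratio λ₁/λ₂ = (m₂v₂)/(m₁v₁)
         = (9.11 × 10^-31 kg × 9.75 × 10^6 m/s) / (6.64 × 10^-27 kg × 2.66 × 10^5 m/s)
         = 5.03 × 10^-3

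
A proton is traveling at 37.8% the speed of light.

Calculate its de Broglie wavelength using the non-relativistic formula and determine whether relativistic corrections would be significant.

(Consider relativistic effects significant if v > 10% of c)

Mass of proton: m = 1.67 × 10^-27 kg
Yes, relativistic corrections are needed.

Using the non-relativistic de Broglie formula λ = h/(mv):

v = 37.8% × c = 1.133 × 10^8 m/s

λ = h/(mv)
λ = (6.626 × 10^-34 J·s) / (1.67 × 10^-27 kg × 1.133 × 10^8 m/s)
λ = 3.50 × 10^-15 m

Since v = 37.8% of c > 10% of c, relativistic corrections ARE significant and the actual wavelength would differ from this non-relativistic estimate.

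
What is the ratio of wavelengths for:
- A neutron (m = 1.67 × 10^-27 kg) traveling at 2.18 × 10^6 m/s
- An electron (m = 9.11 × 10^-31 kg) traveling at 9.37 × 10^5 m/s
λ₁/λ₂ = 2.34 × 10^-4

Using λ = h/(mv):

λ₁ = h/(m₁v₁) = 1.82 × 10^-13 m
λ₂ = h/(m₂v₂) = 7.76 × 10^-10 m

Ratio λ₁/λ₂ = (m₂v₂)/(m₁v₁)
         = (9.11 × 10^-31 kg × 9.37 × 10^5 m/s) / (1.67 × 10^-27 kg × 2.18 × 10^6 m/s)
         = 2.34 × 10^-4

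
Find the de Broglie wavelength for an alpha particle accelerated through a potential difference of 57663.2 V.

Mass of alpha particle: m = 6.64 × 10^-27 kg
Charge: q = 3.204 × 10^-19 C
4.23 × 10^-14 m

When a particle is accelerated through voltage V, it gains kinetic energy KE = qV.

The de Broglie wavelength is then λ = h/√(2mqV):

λ = h/√(2mqV)
λ = (6.626 × 10^-34 J·s) / √(2 × 6.64 × 10^-27 kg × 3.204 × 10^-19 C × 57663.2 V)
λ = 4.23 × 10^-14 m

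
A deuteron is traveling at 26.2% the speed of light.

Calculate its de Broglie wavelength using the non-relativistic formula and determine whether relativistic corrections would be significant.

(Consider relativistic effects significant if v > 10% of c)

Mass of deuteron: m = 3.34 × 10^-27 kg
Yes, relativistic corrections are needed.

Using the non-relativistic de Broglie formula λ = h/(mv):

v = 26.2% × c = 7.855 × 10^7 m/s

λ = h/(mv)
λ = (6.626 × 10^-34 J·s) / (3.34 × 10^-27 kg × 7.855 × 10^7 m/s)
λ = 2.53 × 10^-15 m

Since v = 26.2% of c > 10% of c, relativistic corrections ARE significant and the actual wavelength would differ from this non-relativistic estimate.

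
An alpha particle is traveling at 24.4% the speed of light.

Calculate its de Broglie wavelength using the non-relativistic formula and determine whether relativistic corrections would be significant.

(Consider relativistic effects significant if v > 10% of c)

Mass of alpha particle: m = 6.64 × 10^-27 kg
Yes, relativistic corrections are needed.

Using the non-relativistic de Broglie formula λ = h/(mv):

v = 24.4% × c = 7.315 × 10^7 m/s

λ = h/(mv)
λ = (6.626 × 10^-34 J·s) / (6.64 × 10^-27 kg × 7.315 × 10^7 m/s)
λ = 1.36 × 10^-15 m

Since v = 24.4% of c > 10% of c, relativistic corrections ARE significant and the actual wavelength would differ from this non-relativistic estimate.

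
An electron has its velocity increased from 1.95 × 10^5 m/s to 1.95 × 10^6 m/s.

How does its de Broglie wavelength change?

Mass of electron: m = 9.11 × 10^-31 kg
The wavelength decreases by a factor of 10.

Using λ = h/(mv):

Initial wavelength: λ₁ = h/(mv₁) = 3.73 × 10^-9 m
Final wavelength: λ₂ = h/(mv₂) = 3.73 × 10^-10 m

Since λ ∝ 1/v, when velocity increases by a factor of 10, the wavelength decreases by a factor of 10.

λ₂/λ₁ = v₁/v₂ = 1/10

The wavelength decreases by a factor of 10.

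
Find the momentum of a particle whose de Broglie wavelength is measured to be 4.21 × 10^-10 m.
1.57 × 10^-24 kg·m/s

From the de Broglie relation λ = h/p, we solve for p:

p = h/λ
p = (6.626 × 10^-34 J·s) / (4.21 × 10^-10 m)
p = 1.57 × 10^-24 kg·m/s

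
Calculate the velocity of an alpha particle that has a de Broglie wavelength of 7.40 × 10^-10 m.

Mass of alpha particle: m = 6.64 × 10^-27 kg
1.35 × 10^2 m/s

From the de Broglie relation λ = h/(mv), we solve for v:

v = h/(mλ)
v = (6.626 × 10^-34 J·s) / (6.64 × 10^-27 kg × 7.40 × 10^-10 m)
v = 1.35 × 10^2 m/s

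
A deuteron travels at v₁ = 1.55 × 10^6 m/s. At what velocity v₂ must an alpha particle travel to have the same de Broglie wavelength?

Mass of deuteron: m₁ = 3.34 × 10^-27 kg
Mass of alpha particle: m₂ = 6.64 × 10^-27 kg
v₂ = 7.80 × 10^5 m/s

For equal de Broglie wavelengths: λ₁ = λ₂

h/(m₁v₁) = h/(m₂v₂)
m₁v₁ = m₂v₂
v₂ = v₁ · (m₁/m₂)

v₂ = 1.55 × 10^6 m/s × (3.34 × 10^-27 kg / 6.64 × 10^-27 kg)
v₂ = 7.80 × 10^5 m/s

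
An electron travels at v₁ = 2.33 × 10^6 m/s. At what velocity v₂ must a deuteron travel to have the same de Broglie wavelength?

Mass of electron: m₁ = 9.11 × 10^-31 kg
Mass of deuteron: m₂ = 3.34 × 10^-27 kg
v₂ = 6.36 × 10^2 m/s

For equal de Broglie wavelengths: λ₁ = λ₂

h/(m₁v₁) = h/(m₂v₂)
m₁v₁ = m₂v₂
v₂ = v₁ · (m₁/m₂)

v₂ = 2.33 × 10^6 m/s × (9.11 × 10^-31 kg / 3.34 × 10^-27 kg)
v₂ = 6.36 × 10^2 m/s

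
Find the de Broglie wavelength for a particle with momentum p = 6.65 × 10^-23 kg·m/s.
9.96 × 10^-12 m

Using the de Broglie relation λ = h/p:

λ = h/p
λ = (6.626 × 10^-34 J·s) / (6.65 × 10^-23 kg·m/s)
λ = 9.96 × 10^-12 m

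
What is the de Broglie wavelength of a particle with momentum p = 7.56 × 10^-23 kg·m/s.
8.76 × 10^-12 m

Using the de Broglie relation λ = h/p:

λ = h/p
λ = (6.626 × 10^-34 J·s) / (7.56 × 10^-23 kg·m/s)
λ = 8.76 × 10^-12 m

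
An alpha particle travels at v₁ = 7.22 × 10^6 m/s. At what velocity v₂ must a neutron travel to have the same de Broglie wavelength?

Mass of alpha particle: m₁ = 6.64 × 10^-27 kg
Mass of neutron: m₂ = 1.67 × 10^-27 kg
v₂ = 2.87 × 10^7 m/s

For equal de Broglie wavelengths: λ₁ = λ₂

h/(m₁v₁) = h/(m₂v₂)
m₁v₁ = m₂v₂
v₂ = v₁ · (m₁/m₂)

v₂ = 7.22 × 10^6 m/s × (6.64 × 10^-27 kg / 1.67 × 10^-27 kg)
v₂ = 2.87 × 10^7 m/s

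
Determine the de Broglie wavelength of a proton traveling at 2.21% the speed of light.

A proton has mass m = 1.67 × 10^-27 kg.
5.99 × 10^-14 m

Using the de Broglie relation λ = h/(mv):

v = 2.21% × c = 6.625 × 10^6 m/s

λ = h/(mv)
λ = (6.626 × 10^-34 J·s) / (1.67 × 10^-27 kg × 6.625 × 10^6 m/s)
λ = 5.99 × 10^-14 m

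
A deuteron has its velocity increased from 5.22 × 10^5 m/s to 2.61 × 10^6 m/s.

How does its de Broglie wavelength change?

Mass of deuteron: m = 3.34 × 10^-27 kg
The wavelength decreases by a factor of 5.

Using λ = h/(mv):

Initial wavelength: λ₁ = h/(mv₁) = 3.80 × 10^-13 m
Final wavelength: λ₂ = h/(mv₂) = 7.60 × 10^-14 m

Since λ ∝ 1/v, when velocity increases by a factor of 5, the wavelength decreases by a factor of 5.

λ₂/λ₁ = v₁/v₂ = 1/5

The wavelength decreases by a factor of 5.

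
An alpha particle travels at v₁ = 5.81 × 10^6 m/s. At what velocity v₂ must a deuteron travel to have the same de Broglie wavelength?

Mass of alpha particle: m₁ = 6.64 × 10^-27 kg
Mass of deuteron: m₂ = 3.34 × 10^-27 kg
v₂ = 1.16 × 10^7 m/s

For equal de Broglie wavelengths: λ₁ = λ₂

h/(m₁v₁) = h/(m₂v₂)
m₁v₁ = m₂v₂
v₂ = v₁ · (m₁/m₂)

v₂ = 5.81 × 10^6 m/s × (6.64 × 10^-27 kg / 3.34 × 10^-27 kg)
v₂ = 1.16 × 10^7 m/s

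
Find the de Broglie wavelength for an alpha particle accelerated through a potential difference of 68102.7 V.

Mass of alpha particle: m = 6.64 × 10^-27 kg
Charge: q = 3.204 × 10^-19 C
3.89 × 10^-14 m

When a particle is accelerated through voltage V, it gains kinetic energy KE = qV.

The de Broglie wavelength is then λ = h/√(2mqV):

λ = h/√(2mqV)
λ = (6.626 × 10^-34 J·s) / √(2 × 6.64 × 10^-27 kg × 3.204 × 10^-19 C × 68102.7 V)
λ = 3.89 × 10^-14 m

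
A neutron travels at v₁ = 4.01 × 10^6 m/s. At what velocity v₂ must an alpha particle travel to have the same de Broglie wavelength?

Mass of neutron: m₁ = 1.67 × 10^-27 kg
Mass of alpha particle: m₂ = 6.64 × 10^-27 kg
v₂ = 1.01 × 10^6 m/s

For equal de Broglie wavelengths: λ₁ = λ₂

h/(m₁v₁) = h/(m₂v₂)
m₁v₁ = m₂v₂
v₂ = v₁ · (m₁/m₂)

v₂ = 4.01 × 10^6 m/s × (1.67 × 10^-27 kg / 6.64 × 10^-27 kg)
v₂ = 1.01 × 10^6 m/s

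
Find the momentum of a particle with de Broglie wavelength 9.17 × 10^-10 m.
7.23 × 10^-25 kg·m/s

From the de Broglie relation λ = h/p, we solve for p:

p = h/λ
p = (6.626 × 10^-34 J·s) / (9.17 × 10^-10 m)
p = 7.23 × 10^-25 kg·m/s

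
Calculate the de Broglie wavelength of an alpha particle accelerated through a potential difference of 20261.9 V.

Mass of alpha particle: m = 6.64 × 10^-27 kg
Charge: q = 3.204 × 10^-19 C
7.14 × 10^-14 m

When a particle is accelerated through voltage V, it gains kinetic energy KE = qV.

The de Broglie wavelength is then λ = h/√(2mqV):

λ = h/√(2mqV)
λ = (6.626 × 10^-34 J·s) / √(2 × 6.64 × 10^-27 kg × 3.204 × 10^-19 C × 20261.9 V)
λ = 7.14 × 10^-14 m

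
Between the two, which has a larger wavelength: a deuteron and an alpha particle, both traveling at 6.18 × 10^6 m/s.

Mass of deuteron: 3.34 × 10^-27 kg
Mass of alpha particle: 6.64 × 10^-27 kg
The deuteron has the longer wavelength.

Using λ = h/(mv), since both particles have the same velocity, the wavelength depends only on mass.

For deuteron: λ₁ = h/(m₁v) = 3.21 × 10^-14 m
For alpha particle: λ₂ = h/(m₂v) = 1.61 × 10^-14 m

Since λ ∝ 1/m at constant velocity, the lighter particle has the longer wavelength.

The deuteron has the longer de Broglie wavelength.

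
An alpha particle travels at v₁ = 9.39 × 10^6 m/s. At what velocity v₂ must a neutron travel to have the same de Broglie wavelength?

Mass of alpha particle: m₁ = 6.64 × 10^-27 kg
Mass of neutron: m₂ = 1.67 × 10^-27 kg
v₂ = 3.73 × 10^7 m/s

For equal de Broglie wavelengths: λ₁ = λ₂

h/(m₁v₁) = h/(m₂v₂)
m₁v₁ = m₂v₂
v₂ = v₁ · (m₁/m₂)

v₂ = 9.39 × 10^6 m/s × (6.64 × 10^-27 kg / 1.67 × 10^-27 kg)
v₂ = 3.73 × 10^7 m/s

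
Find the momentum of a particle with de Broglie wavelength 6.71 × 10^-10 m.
9.87 × 10^-25 kg·m/s

From the de Broglie relation λ = h/p, we solve for p:

p = h/λ
p = (6.626 × 10^-34 J·s) / (6.71 × 10^-10 m)
p = 9.87 × 10^-25 kg·m/s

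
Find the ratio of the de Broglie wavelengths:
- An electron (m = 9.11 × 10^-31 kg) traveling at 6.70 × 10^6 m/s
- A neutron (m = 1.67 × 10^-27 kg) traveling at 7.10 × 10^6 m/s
λ₁/λ₂ = 1.94 × 10^3

Using λ = h/(mv):

λ₁ = h/(m₁v₁) = 1.09 × 10^-10 m
λ₂ = h/(m₂v₂) = 5.59 × 10^-14 m

Ratio λ₁/λ₂ = (m₂v₂)/(m₁v₁)
         = (1.67 × 10^-27 kg × 7.10 × 10^6 m/s) / (9.11 × 10^-31 kg × 6.70 × 10^6 m/s)
         = 1.94 × 10^3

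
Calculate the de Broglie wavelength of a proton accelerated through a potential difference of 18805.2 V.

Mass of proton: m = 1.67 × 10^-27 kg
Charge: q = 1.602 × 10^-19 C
2.09 × 10^-13 m

When a particle is accelerated through voltage V, it gains kinetic energy KE = qV.

The de Broglie wavelength is then λ = h/√(2mqV):

λ = h/√(2mqV)
λ = (6.626 × 10^-34 J·s) / √(2 × 1.67 × 10^-27 kg × 1.602 × 10^-19 C × 18805.2 V)
λ = 2.09 × 10^-13 m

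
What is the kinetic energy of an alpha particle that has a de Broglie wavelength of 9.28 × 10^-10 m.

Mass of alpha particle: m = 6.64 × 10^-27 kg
3.84 × 10^-23 J (or 2.40 × 10^-4 eV)

From λ = h/√(2mKE), we solve for KE:

λ² = h²/(2mKE)
KE = h²/(2mλ²)
KE = (6.626 × 10^-34 J·s)² / (2 × 6.64 × 10^-27 kg × (9.28 × 10^-10 m)²)
KE = 3.84 × 10^-23 J
KE = 2.40 × 10^-4 eV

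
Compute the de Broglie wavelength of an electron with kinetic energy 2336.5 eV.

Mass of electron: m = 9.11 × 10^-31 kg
2.54 × 10^-11 m

Using λ = h/√(2mKE):

First convert KE to Joules: KE = 2336.5 eV = 3.743 × 10^-16 J

λ = h/√(2mKE)
λ = (6.626 × 10^-34 J·s) / √(2 × 9.11 × 10^-31 kg × 3.743 × 10^-16 J)
λ = 2.54 × 10^-11 m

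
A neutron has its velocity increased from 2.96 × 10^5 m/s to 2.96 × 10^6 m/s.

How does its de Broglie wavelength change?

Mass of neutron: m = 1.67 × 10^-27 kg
The wavelength decreases by a factor of 10.

Using λ = h/(mv):

Initial wavelength: λ₁ = h/(mv₁) = 1.34 × 10^-12 m
Final wavelength: λ₂ = h/(mv₂) = 1.34 × 10^-13 m

Since λ ∝ 1/v, when velocity increases by a factor of 10, the wavelength decreases by a factor of 10.

λ₂/λ₁ = v₁/v₂ = 1/10

The wavelength decreases by a factor of 10.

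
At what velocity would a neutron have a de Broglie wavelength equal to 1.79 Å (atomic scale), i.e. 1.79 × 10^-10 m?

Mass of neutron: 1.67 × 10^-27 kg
2.22 × 10^3 m/s

From λ = h/(mv), solve for v:

v = h/(mλ)
v = (6.626 × 10^-34 J·s) / (1.67 × 10^-27 kg × 1.79 × 10^-10 m)
v = 2.22 × 10^3 m/s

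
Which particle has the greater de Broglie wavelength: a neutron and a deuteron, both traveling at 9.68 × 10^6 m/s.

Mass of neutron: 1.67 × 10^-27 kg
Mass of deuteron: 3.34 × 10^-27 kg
The neutron has the longer wavelength.

Using λ = h/(mv), since both particles have the same velocity, the wavelength depends only on mass.

For neutron: λ₁ = h/(m₁v) = 4.10 × 10^-14 m
For deuteron: λ₂ = h/(m₂v) = 2.05 × 10^-14 m

Since λ ∝ 1/m at constant velocity, the lighter particle has the longer wavelength.

The neutron has the longer de Broglie wavelength.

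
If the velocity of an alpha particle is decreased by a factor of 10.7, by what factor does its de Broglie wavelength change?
The wavelength increases by a factor of 10.7.

From λ = h/(mv), the wavelength is inversely proportional to velocity:

λ ∝ 1/v

If v → v/10.7, then λ → 10.7λ

When velocity is decreased by a factor of 10.7, the wavelength increases by a factor of 10.7.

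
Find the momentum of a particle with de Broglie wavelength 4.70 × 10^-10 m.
1.41 × 10^-24 kg·m/s

From the de Broglie relation λ = h/p, we solve for p:

p = h/λ
p = (6.626 × 10^-34 J·s) / (4.70 × 10^-10 m)
p = 1.41 × 10^-24 kg·m/s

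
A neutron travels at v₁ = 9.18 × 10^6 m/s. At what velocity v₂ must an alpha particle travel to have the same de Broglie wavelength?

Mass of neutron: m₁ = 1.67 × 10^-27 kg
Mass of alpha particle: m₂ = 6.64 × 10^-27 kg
v₂ = 2.31 × 10^6 m/s

For equal de Broglie wavelengths: λ₁ = λ₂

h/(m₁v₁) = h/(m₂v₂)
m₁v₁ = m₂v₂
v₂ = v₁ · (m₁/m₂)

v₂ = 9.18 × 10^6 m/s × (1.67 × 10^-27 kg / 6.64 × 10^-27 kg)
v₂ = 2.31 × 10^6 m/s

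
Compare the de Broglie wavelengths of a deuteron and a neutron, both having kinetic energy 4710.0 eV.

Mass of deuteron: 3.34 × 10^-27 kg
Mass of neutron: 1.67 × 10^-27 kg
The neutron has the longer wavelength.

Using λ = h/√(2mKE):

For deuteron: λ₁ = h/√(2m₁KE) = 2.95 × 10^-13 m
For neutron: λ₂ = h/√(2m₂KE) = 4.17 × 10^-13 m

Since λ ∝ 1/√m at constant kinetic energy, the lighter particle has the longer wavelength.

The neutron has the longer de Broglie wavelength.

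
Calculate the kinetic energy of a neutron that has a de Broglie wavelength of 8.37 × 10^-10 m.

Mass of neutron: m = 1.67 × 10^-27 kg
1.88 × 10^-22 J (or 1.17 × 10^-3 eV)

From λ = h/√(2mKE), we solve for KE:

λ² = h²/(2mKE)
KE = h²/(2mλ²)
KE = (6.626 × 10^-34 J·s)² / (2 × 1.67 × 10^-27 kg × (8.37 × 10^-10 m)²)
KE = 1.88 × 10^-22 J
KE = 1.17 × 10^-3 eV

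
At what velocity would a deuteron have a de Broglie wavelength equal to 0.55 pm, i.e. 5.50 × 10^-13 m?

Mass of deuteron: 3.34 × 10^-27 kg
3.61 × 10^5 m/s

From λ = h/(mv), solve for v:

v = h/(mλ)
v = (6.626 × 10^-34 J·s) / (3.34 × 10^-27 kg × 5.50 × 10^-13 m)
v = 3.61 × 10^5 m/s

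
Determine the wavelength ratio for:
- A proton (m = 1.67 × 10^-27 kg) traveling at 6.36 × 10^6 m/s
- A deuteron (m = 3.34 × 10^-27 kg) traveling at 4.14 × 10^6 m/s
λ₁/λ₂ = 1.30

Using λ = h/(mv):

λ₁ = h/(m₁v₁) = 6.24 × 10^-14 m
λ₂ = h/(m₂v₂) = 4.79 × 10^-14 m

Ratio λ₁/λ₂ = (m₂v₂)/(m₁v₁)
         = (3.34 × 10^-27 kg × 4.14 × 10^6 m/s) / (1.67 × 10^-27 kg × 6.36 × 10^6 m/s)
         = 1.30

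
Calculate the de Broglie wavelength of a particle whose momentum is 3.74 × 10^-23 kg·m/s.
1.77 × 10^-11 m

Using the de Broglie relation λ = h/p:

λ = h/p
λ = (6.626 × 10^-34 J·s) / (3.74 × 10^-23 kg·m/s)
λ = 1.77 × 10^-11 m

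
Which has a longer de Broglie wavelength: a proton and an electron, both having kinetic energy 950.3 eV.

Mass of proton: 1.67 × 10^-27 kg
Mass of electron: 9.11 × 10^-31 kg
The electron has the longer wavelength.

Using λ = h/√(2mKE):

For proton: λ₁ = h/√(2m₁KE) = 9.29 × 10^-13 m
For electron: λ₂ = h/√(2m₂KE) = 3.98 × 10^-11 m

Since λ ∝ 1/√m at constant kinetic energy, the lighter particle has the longer wavelength.

The electron has the longer de Broglie wavelength.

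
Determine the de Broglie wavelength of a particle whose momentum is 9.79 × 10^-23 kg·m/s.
6.77 × 10^-12 m

Using the de Broglie relation λ = h/p:

λ = h/p
λ = (6.626 × 10^-34 J·s) / (9.79 × 10^-23 kg·m/s)
λ = 6.77 × 10^-12 m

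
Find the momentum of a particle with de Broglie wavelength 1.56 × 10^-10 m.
4.25 × 10^-24 kg·m/s

From the de Broglie relation λ = h/p, we solve for p:

p = h/λ
p = (6.626 × 10^-34 J·s) / (1.56 × 10^-10 m)
p = 4.25 × 10^-24 kg·m/s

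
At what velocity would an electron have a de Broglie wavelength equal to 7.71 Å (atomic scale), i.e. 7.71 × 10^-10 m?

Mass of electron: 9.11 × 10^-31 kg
9.43 × 10^5 m/s

From λ = h/(mv), solve for v:

v = h/(mλ)
v = (6.626 × 10^-34 J·s) / (9.11 × 10^-31 kg × 7.71 × 10^-10 m)
v = 9.43 × 10^5 m/s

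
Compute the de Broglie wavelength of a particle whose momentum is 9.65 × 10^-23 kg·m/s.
6.87 × 10^-12 m

Using the de Broglie relation λ = h/p:

λ = h/p
λ = (6.626 × 10^-34 J·s) / (9.65 × 10^-23 kg·m/s)
λ = 6.87 × 10^-12 m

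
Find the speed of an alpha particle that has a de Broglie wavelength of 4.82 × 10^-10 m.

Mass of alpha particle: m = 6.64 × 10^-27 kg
2.07 × 10^2 m/s

From the de Broglie relation λ = h/(mv), we solve for v:

v = h/(mλ)
v = (6.626 × 10^-34 J·s) / (6.64 × 10^-27 kg × 4.82 × 10^-10 m)
v = 2.07 × 10^2 m/s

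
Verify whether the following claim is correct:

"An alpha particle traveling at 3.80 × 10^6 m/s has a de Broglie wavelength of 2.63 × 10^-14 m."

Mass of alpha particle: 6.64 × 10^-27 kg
True

The claim is correct.

Using λ = h/(mv):
λ = (6.626 × 10^-34 J·s) / (6.64 × 10^-27 kg × 3.80 × 10^6 m/s)
λ = 2.63 × 10^-14 m

This matches the claimed value.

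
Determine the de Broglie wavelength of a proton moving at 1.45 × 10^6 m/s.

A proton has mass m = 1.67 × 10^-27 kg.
2.74 × 10^-13 m

Using the de Broglie relation λ = h/(mv):

λ = h/(mv)
λ = (6.626 × 10^-34 J·s) / (1.67 × 10^-27 kg × 1.45 × 10^6 m/s)
λ = 2.74 × 10^-13 m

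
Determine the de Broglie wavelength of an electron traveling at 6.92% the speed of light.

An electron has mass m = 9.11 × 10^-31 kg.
3.51 × 10^-11 m

Using the de Broglie relation λ = h/(mv):

v = 6.92% × c = 2.075 × 10^7 m/s

λ = h/(mv)
λ = (6.626 × 10^-34 J·s) / (9.11 × 10^-31 kg × 2.075 × 10^7 m/s)
λ = 3.51 × 10^-11 m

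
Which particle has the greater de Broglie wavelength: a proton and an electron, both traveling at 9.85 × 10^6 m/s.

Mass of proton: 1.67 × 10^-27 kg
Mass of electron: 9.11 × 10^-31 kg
The electron has the longer wavelength.

Using λ = h/(mv), since both particles have the same velocity, the wavelength depends only on mass.

For proton: λ₁ = h/(m₁v) = 4.03 × 10^-14 m
For electron: λ₂ = h/(m₂v) = 7.38 × 10^-11 m

Since λ ∝ 1/m at constant velocity, the lighter particle has the longer wavelength.

The electron has the longer de Broglie wavelength.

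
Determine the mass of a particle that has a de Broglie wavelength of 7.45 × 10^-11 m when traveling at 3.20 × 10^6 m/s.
2.78 × 10^-30 kg

From the de Broglie relation λ = h/(mv), we solve for m:

m = h/(λv)
m = (6.626 × 10^-34 J·s) / (7.45 × 10^-11 m × 3.20 × 10^6 m/s)
m = 2.78 × 10^-30 kg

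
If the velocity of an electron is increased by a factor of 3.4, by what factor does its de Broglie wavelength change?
The wavelength decreases by a factor of 3.4.

From λ = h/(mv), the wavelength is inversely proportional to velocity:

λ ∝ 1/v

If v → 3.4v, then λ → λ/3.4

When velocity is increased by a factor of 3.4, the wavelength decreases by a factor of 3.4.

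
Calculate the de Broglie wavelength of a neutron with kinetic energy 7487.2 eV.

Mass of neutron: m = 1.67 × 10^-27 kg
3.31 × 10^-13 m

Using λ = h/√(2mKE):

First convert KE to Joules: KE = 7487.2 eV = 1.200 × 10^-15 J

λ = h/√(2mKE)
λ = (6.626 × 10^-34 J·s) / √(2 × 1.67 × 10^-27 kg × 1.200 × 10^-15 J)
λ = 3.31 × 10^-13 m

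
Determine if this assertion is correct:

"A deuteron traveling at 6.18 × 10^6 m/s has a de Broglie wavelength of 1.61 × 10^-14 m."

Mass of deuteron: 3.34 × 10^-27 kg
False

The claim is incorrect.

Using λ = h/(mv):
λ = (6.626 × 10^-34 J·s) / (3.34 × 10^-27 kg × 6.18 × 10^6 m/s)
λ = 3.21 × 10^-14 m

The actual wavelength differs from the claimed 1.61 × 10^-14 m.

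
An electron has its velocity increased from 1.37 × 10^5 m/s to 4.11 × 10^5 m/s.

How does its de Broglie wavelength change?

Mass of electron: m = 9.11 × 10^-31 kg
The wavelength decreases by a factor of 3.

Using λ = h/(mv):

Initial wavelength: λ₁ = h/(mv₁) = 5.31 × 10^-9 m
Final wavelength: λ₂ = h/(mv₂) = 1.77 × 10^-9 m

Since λ ∝ 1/v, when velocity increases by a factor of 3, the wavelength decreases by a factor of 3.

λ₂/λ₁ = v₁/v₂ = 1/3

The wavelength decreases by a factor of 3.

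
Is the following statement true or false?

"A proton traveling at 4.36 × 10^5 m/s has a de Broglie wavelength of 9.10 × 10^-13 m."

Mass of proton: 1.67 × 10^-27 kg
True

The claim is correct.

Using λ = h/(mv):
λ = (6.626 × 10^-34 J·s) / (1.67 × 10^-27 kg × 4.36 × 10^5 m/s)
λ = 9.10 × 10^-13 m

This matches the claimed value.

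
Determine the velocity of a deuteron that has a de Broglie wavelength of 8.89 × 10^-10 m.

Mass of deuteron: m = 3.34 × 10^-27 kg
2.23 × 10^2 m/s

From the de Broglie relation λ = h/(mv), we solve for v:

v = h/(mλ)
v = (6.626 × 10^-34 J·s) / (3.34 × 10^-27 kg × 8.89 × 10^-10 m)
v = 2.23 × 10^2 m/s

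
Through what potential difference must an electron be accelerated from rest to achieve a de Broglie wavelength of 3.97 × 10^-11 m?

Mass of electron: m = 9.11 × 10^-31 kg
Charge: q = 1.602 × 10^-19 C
954 V

From λ = h/√(2mqV), we solve for V:

λ² = h²/(2mqV)
V = h²/(2mqλ²)
V = (6.626 × 10^-34 J·s)² / (2 × 9.11 × 10^-31 kg × 1.602 × 10^-19 C × (3.97 × 10^-11 m)²)
V = 954 V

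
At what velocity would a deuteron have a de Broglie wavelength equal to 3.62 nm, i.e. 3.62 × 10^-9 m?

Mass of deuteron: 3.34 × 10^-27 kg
5.48 × 10^1 m/s

From λ = h/(mv), solve for v:

v = h/(mλ)
v = (6.626 × 10^-34 J·s) / (3.34 × 10^-27 kg × 3.62 × 10^-9 m)
v = 5.48 × 10^1 m/s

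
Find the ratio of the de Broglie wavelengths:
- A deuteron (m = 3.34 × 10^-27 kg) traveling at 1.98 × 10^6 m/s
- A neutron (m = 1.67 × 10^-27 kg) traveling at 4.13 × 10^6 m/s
λ₁/λ₂ = 1.04

Using λ = h/(mv):

λ₁ = h/(m₁v₁) = 1.00 × 10^-13 m
λ₂ = h/(m₂v₂) = 9.61 × 10^-14 m

Ratio λ₁/λ₂ = (m₂v₂)/(m₁v₁)
         = (1.67 × 10^-27 kg × 4.13 × 10^6 m/s) / (3.34 × 10^-27 kg × 1.98 × 10^6 m/s)
         = 1.04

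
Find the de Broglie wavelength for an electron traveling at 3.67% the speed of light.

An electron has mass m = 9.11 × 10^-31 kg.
6.61 × 10^-11 m

Using the de Broglie relation λ = h/(mv):

v = 3.67% × c = 1.100 × 10^7 m/s

λ = h/(mv)
λ = (6.626 × 10^-34 J·s) / (9.11 × 10^-31 kg × 1.100 × 10^7 m/s)
λ = 6.61 × 10^-11 m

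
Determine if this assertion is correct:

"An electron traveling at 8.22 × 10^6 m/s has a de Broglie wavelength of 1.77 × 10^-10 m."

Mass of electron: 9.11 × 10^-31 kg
False

The claim is incorrect.

Using λ = h/(mv):
λ = (6.626 × 10^-34 J·s) / (9.11 × 10^-31 kg × 8.22 × 10^6 m/s)
λ = 8.85 × 10^-11 m

The actual wavelength differs from the claimed 1.77 × 10^-10 m.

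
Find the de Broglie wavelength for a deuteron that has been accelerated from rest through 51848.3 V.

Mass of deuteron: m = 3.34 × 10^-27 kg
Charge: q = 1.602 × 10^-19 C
8.90 × 10^-14 m

When a particle is accelerated through voltage V, it gains kinetic energy KE = qV.

The de Broglie wavelength is then λ = h/√(2mqV):

λ = h/√(2mqV)
λ = (6.626 × 10^-34 J·s) / √(2 × 3.34 × 10^-27 kg × 1.602 × 10^-19 C × 51848.3 V)
λ = 8.90 × 10^-14 m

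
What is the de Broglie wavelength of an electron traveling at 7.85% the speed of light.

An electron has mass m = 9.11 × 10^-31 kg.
3.09 × 10^-11 m

Using the de Broglie relation λ = h/(mv):

v = 7.85% × c = 2.353 × 10^7 m/s

λ = h/(mv)
λ = (6.626 × 10^-34 J·s) / (9.11 × 10^-31 kg × 2.353 × 10^7 m/s)
λ = 3.09 × 10^-11 m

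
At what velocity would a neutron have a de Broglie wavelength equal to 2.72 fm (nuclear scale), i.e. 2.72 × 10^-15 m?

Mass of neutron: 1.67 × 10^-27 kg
1.46 × 10^8 m/s

From λ = h/(mv), solve for v:

v = h/(mλ)
v = (6.626 × 10^-34 J·s) / (1.67 × 10^-27 kg × 2.72 × 10^-15 m)
v = 1.46 × 10^8 m/s

Note: This velocity is 48.7% of the speed of light, so relativistic corrections would be needed for a more accurate calculation.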